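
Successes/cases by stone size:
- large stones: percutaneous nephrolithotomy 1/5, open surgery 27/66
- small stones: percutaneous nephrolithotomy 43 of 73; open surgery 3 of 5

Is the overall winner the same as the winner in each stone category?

Large stones: percutaneous nephrolithotomy 1/5 = 20.0%, open surgery 27/66 = 40.9% → open surgery
Small stones: percutaneous nephrolithotomy 43/73 = 58.9%, open surgery 3/5 = 60.0% → open surgery
Overall: percutaneous nephrolithotomy 44/78 = 56.4%, open surgery 30/71 = 42.3% → percutaneous nephrolithotomy
Open surgery wins each stone group but percutaneous nephrolithotomy wins overall — the comparison reverses. Open surgery's cases skew toward large stones, which has a lower base rate.

No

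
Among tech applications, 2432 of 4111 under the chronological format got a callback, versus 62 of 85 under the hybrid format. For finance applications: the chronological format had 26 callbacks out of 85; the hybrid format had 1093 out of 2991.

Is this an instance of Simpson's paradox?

Tech: the chronological format 2432/4111 = 59.2%, the hybrid format 62/85 = 72.9% → the hybrid format
Finance: the chronological format 26/85 = 30.6%, the hybrid format 1093/2991 = 36.5% → the hybrid format
Overall: the chronological format 2458/4196 = 58.6%, the hybrid format 1155/3076 = 37.5% → the chronological format
The hybrid format wins each industry group but the chronological format wins overall — the comparison reverses. The hybrid format's applications skew toward finance, which has a lower base rate.

Yes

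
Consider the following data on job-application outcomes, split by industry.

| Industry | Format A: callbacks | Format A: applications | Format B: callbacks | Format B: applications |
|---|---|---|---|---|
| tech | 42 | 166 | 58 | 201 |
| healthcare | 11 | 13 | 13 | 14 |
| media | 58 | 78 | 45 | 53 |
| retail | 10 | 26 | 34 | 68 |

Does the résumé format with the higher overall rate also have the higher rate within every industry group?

Tech: Format A 42/166 = 25.3%, Format B 58/201 = 28.9% → Format B
Healthcare: Format A 11/13 = 84.6%, Format B 13/14 = 92.9% → Format B
Media: Format A 58/78 = 74.4%, Format B 45/53 = 84.9% → Format B
Retail: Format A 10/26 = 38.5%, Format B 34/68 = 50.0% → Format B
Overall: Format A 121/283 = 42.8%, Format B 150/336 = 44.6% → Format B
Format B wins overall and in every industry group — no reversal.

Yes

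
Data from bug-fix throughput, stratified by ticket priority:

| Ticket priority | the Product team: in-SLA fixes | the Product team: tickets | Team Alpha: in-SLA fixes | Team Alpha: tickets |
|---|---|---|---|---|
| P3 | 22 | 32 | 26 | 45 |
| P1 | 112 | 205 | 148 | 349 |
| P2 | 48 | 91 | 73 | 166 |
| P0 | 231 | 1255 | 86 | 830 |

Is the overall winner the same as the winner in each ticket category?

P3: the Product team 22/32 = 68.8%, Team Alpha 26/45 = 57.8% → the Product team
P1: the Product team 112/205 = 54.6%, Team Alpha 148/349 = 42.4% → the Product team
P2: the Product team 48/91 = 52.7%, Team Alpha 73/166 = 44.0% → the Product team
P0: the Product team 231/1255 = 18.4%, Team Alpha 86/830 = 10.4% → the Product team
Overall: the Product team 413/1583 = 26.1%, Team Alpha 333/1390 = 24.0% → the Product team
The Product team wins overall and in every ticket group — no reversal.

Yes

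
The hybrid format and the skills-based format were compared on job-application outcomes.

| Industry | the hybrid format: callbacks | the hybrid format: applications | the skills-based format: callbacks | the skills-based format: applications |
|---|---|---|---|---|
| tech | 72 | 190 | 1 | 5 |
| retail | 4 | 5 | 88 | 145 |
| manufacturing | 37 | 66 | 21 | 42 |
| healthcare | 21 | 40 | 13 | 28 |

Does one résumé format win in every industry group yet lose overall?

Tech: the hybrid format 72/190 = 37.9%, the skills-based format 1/5 = 20.0% → the hybrid format
Retail: the hybrid format 4/5 = 80.0%, the skills-based format 88/145 = 60.7% → the hybrid format
Manufacturing: the hybrid format 37/66 = 56.1%, the skills-based format 21/42 = 50.0% → the hybrid format
Healthcare: the hybrid format 21/40 = 52.5%, the skills-based format 13/28 = 46.4% → the hybrid format
Overall: the hybrid format 134/301 = 44.5%, the skills-based format 123/220 = 55.9% → the skills-based format
The hybrid format wins each industry group but the skills-based format wins overall — the comparison reverses. The hybrid format's applications skew toward tech, which has a lower base rate.

Yes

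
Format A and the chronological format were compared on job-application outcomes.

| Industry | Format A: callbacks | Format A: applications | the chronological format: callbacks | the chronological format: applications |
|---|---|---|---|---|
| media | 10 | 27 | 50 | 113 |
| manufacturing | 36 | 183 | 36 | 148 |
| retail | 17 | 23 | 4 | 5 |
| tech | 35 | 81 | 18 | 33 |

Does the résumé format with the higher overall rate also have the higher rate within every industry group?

Yes

Media: Format A 10/27 = 37.0%, the chronological format 50/113 = 44.2% → the chronological format
Manufacturing: Format A 36/183 = 19.7%, the chronological format 36/148 = 24.3% → the chronological format
Retail: Format A 17/23 = 73.9%, the chronological format 4/5 = 80.0% → the chronological format
Tech: Format A 35/81 = 43.2%, the chronological format 18/33 = 54.5% → the chronological format
Overall: Format A 98/314 = 31.2%, the chronological format 108/299 = 36.1% → the chronological format
The chronological format wins overall and in every industry group — no reversal.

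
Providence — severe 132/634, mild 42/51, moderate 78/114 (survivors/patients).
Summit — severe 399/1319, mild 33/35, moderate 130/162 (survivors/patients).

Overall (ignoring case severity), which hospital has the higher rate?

Severe: Providence 132/634 = 20.8%, Summit 399/1319 = 30.3% → Summit
Mild: Providence 42/51 = 82.4%, Summit 33/35 = 94.3% → Summit
Moderate: Providence 78/114 = 68.4%, Summit 130/162 = 80.2% → Summit
Overall: Providence 252/799 = 31.5%, Summit 562/1516 = 37.1% → Summit

Summit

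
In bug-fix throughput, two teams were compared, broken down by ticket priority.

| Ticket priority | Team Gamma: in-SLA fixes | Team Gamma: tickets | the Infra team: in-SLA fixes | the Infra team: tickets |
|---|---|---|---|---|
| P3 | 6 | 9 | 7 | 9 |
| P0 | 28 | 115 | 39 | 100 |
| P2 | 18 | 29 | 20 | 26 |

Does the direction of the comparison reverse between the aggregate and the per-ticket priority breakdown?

No

P3: Team Gamma 6/9 = 66.7%, the Infra team 7/9 = 77.8% → the Infra team
P0: Team Gamma 28/115 = 24.3%, the Infra team 39/100 = 39.0% → the Infra team
P2: Team Gamma 18/29 = 62.1%, the Infra team 20/26 = 76.9% → the Infra team
Overall: Team Gamma 52/153 = 34.0%, the Infra team 66/135 = 48.9% → the Infra team
The Infra team wins overall and in every ticket group — no reversal.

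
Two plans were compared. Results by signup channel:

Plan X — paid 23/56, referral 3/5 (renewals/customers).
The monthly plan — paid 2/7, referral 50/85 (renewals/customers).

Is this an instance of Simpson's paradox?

Paid: Plan X 23/56 = 41.1%, the monthly plan 2/7 = 28.6% → Plan X
Referral: Plan X 3/5 = 60.0%, the monthly plan 50/85 = 58.8% → Plan X
Overall: Plan X 26/61 = 42.6%, the monthly plan 52/92 = 56.5% → the monthly plan
Plan X wins each signup group but the monthly plan wins overall — the comparison reverses. Plan X's customers skew toward paid, which has a lower base rate.

Yes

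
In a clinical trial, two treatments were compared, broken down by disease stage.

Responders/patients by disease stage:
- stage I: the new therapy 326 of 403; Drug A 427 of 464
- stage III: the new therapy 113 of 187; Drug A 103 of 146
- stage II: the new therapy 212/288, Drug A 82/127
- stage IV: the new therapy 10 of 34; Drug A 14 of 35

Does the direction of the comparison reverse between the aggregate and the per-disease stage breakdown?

Stage I: the new therapy 326/403 = 80.9%, Drug A 427/464 = 92.0% → Drug A
Stage III: the new therapy 113/187 = 60.4%, Drug A 103/146 = 70.5% → Drug A
Stage II: the new therapy 212/288 = 73.6%, Drug A 82/127 = 64.6% → the new therapy
Stage IV: the new therapy 10/34 = 29.4%, Drug A 14/35 = 40.0% → Drug A
Overall: the new therapy 661/912 = 72.5%, Drug A 626/772 = 81.1% → Drug A
Neither sweeps: the new therapy wins 1 of 4 groups, Drug A wins 3. Drug A wins overall but not every group — no Simpson reversal.

No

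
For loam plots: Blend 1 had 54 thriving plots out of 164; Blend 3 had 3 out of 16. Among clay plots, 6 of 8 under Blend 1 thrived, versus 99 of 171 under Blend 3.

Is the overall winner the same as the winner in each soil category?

Loam: Blend 1 54/164 = 32.9%, Blend 3 3/16 = 18.8% → Blend 1
Clay: Blend 1 6/8 = 75.0%, Blend 3 99/171 = 57.9% → Blend 1
Overall: Blend 1 60/172 = 34.9%, Blend 3 102/187 = 54.5% → Blend 3
Blend 1 wins each soil group but Blend 3 wins overall — the comparison reverses. Blend 1's plots skew toward loam, which has a lower base rate.

No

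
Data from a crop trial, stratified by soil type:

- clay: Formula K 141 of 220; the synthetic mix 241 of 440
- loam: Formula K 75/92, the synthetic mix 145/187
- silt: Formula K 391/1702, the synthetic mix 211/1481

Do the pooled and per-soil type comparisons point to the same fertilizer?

Clay: Formula K 141/220 = 64.1%, the synthetic mix 241/440 = 54.8% → Formula K
Loam: Formula K 75/92 = 81.5%, the synthetic mix 145/187 = 77.5% → Formula K
Silt: Formula K 391/1702 = 23.0%, the synthetic mix 211/1481 = 14.2% → Formula K
Overall: Formula K 607/2014 = 30.1%, the synthetic mix 597/2108 = 28.3% → Formula K
Formula K wins overall and in every soil group — no reversal.

Yes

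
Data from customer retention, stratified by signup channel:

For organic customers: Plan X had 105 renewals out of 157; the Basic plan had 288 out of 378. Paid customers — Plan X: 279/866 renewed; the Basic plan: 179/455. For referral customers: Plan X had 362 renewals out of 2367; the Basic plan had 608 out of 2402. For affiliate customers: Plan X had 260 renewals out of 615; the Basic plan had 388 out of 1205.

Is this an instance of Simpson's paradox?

Organic: Plan X 105/157 = 66.9%, the Basic plan 288/378 = 76.2% → the Basic plan
Paid: Plan X 279/866 = 32.2%, the Basic plan 179/455 = 39.3% → the Basic plan
Referral: Plan X 362/2367 = 15.3%, the Basic plan 608/2402 = 25.3% → the Basic plan
Affiliate: Plan X 260/615 = 42.3%, the Basic plan 388/1205 = 32.2% → Plan X
Overall: Plan X 1006/4005 = 25.1%, the Basic plan 1463/4440 = 33.0% → the Basic plan
Neither sweeps: Plan X wins 1 of 4 groups, the Basic plan wins 3. The Basic plan wins overall but not every group — no Simpson reversal.

No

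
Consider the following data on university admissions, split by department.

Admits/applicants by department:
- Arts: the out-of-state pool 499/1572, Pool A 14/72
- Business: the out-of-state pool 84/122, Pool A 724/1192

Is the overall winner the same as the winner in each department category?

Arts: the out-of-state pool 499/1572 = 31.7%, Pool A 14/72 = 19.4% → the out-of-state pool
Business: the out-of-state pool 84/122 = 68.9%, Pool A 724/1192 = 60.7% → the out-of-state pool
Overall: the out-of-state pool 583/1694 = 34.4%, Pool A 738/1264 = 58.4% → Pool A
The out-of-state pool wins each department group but Pool A wins overall — the comparison reverses. The out-of-state pool's applicants skew toward Arts, which has a lower base rate.

No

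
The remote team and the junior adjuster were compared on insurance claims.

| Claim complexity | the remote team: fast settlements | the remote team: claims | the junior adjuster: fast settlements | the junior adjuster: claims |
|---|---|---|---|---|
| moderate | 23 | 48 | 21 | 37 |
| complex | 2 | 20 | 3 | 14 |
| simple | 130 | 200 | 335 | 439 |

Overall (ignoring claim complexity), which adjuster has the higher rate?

Moderate: the remote team 23/48 = 47.9%, the junior adjuster 21/37 = 56.8% → the junior adjuster
Complex: the remote team 2/20 = 10.0%, the junior adjuster 3/14 = 21.4% → the junior adjuster
Simple: the remote team 130/200 = 65.0%, the junior adjuster 335/439 = 76.3% → the junior adjuster
Overall: the remote team 155/268 = 57.8%, the junior adjuster 359/490 = 73.3% → the junior adjuster

the junior adjuster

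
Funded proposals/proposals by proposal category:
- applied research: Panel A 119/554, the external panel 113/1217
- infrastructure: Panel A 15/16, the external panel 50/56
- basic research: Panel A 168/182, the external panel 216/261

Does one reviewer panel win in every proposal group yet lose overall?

Applied research: Panel A 119/554 = 21.5%, the external panel 113/1217 = 9.3% → Panel A
Infrastructure: Panel A 15/16 = 93.8%, the external panel 50/56 = 89.3% → Panel A
Basic research: Panel A 168/182 = 92.3%, the external panel 216/261 = 82.8% → Panel A
Overall: Panel A 302/752 = 40.2%, the external panel 379/1534 = 24.7% → Panel A
Panel A wins overall and in every proposal group — no reversal.

No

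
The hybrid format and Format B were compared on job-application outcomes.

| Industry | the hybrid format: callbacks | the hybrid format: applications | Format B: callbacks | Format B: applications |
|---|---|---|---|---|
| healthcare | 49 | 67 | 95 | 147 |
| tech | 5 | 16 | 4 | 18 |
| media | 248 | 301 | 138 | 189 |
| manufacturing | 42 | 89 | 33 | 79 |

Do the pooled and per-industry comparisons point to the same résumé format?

Yes

Healthcare: the hybrid format 49/67 = 73.1%, Format B 95/147 = 64.6% → the hybrid format
Tech: the hybrid format 5/16 = 31.2%, Format B 4/18 = 22.2% → the hybrid format
Media: the hybrid format 248/301 = 82.4%, Format B 138/189 = 73.0% → the hybrid format
Manufacturing: the hybrid format 42/89 = 47.2%, Format B 33/79 = 41.8% → the hybrid format
Overall: the hybrid format 344/473 = 72.7%, Format B 270/433 = 62.4% → the hybrid format
The hybrid format wins overall and in every industry group — no reversal.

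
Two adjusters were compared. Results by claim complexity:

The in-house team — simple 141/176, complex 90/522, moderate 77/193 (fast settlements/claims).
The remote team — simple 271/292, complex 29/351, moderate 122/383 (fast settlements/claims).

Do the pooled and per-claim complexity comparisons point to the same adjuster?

Simple: the in-house team 141/176 = 80.1%, the remote team 271/292 = 92.8% → the remote team
Complex: the in-house team 90/522 = 17.2%, the remote team 29/351 = 8.3% → the in-house team
Moderate: the in-house team 77/193 = 39.9%, the remote team 122/383 = 31.9% → the in-house team
Overall: the in-house team 308/891 = 34.6%, the remote team 422/1026 = 41.1% → the remote team
Neither sweeps: the in-house team wins 2 of 3 groups, the remote team wins 1. The remote team wins overall but not every group — no Simpson reversal.

No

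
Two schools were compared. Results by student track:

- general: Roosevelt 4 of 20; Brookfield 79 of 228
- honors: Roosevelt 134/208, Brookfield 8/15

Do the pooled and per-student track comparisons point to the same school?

No

General: Roosevelt 4/20 = 20.0%, Brookfield 79/228 = 34.6% → Brookfield
Honors: Roosevelt 134/208 = 64.4%, Brookfield 8/15 = 53.3% → Roosevelt
Overall: Roosevelt 138/228 = 60.5%, Brookfield 87/243 = 35.8% → Roosevelt
Neither sweeps: Roosevelt wins 1 of 2 groups, Brookfield wins 1. Roosevelt wins overall but not every group — no Simpson reversal.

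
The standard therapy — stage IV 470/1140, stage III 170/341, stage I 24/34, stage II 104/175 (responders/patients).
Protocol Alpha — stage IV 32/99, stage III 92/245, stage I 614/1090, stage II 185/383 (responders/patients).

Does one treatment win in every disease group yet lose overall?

Stage IV: the standard therapy 470/1140 = 41.2%, Protocol Alpha 32/99 = 32.3% → the standard therapy
Stage III: the standard therapy 170/341 = 49.9%, Protocol Alpha 92/245 = 37.6% → the standard therapy
Stage I: the standard therapy 24/34 = 70.6%, Protocol Alpha 614/1090 = 56.3% → the standard therapy
Stage II: the standard therapy 104/175 = 59.4%, Protocol Alpha 185/383 = 48.3% → the standard therapy
Overall: the standard therapy 768/1690 = 45.4%, Protocol Alpha 923/1817 = 50.8% → Protocol Alpha
The standard therapy wins each disease group but Protocol Alpha wins overall — the comparison reverses. The standard therapy's patients skew toward stage IV, which has a lower base rate.

Yes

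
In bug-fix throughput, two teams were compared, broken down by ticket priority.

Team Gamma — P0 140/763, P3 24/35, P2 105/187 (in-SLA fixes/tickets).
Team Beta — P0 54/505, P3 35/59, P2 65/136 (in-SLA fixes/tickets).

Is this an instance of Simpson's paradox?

No

P0: Team Gamma 140/763 = 18.3%, Team Beta 54/505 = 10.7% → Team Gamma
P3: Team Gamma 24/35 = 68.6%, Team Beta 35/59 = 59.3% → Team Gamma
P2: Team Gamma 105/187 = 56.1%, Team Beta 65/136 = 47.8% → Team Gamma
Overall: Team Gamma 269/985 = 27.3%, Team Beta 154/700 = 22.0% → Team Gamma
Team Gamma wins overall and in every ticket group — no reversal.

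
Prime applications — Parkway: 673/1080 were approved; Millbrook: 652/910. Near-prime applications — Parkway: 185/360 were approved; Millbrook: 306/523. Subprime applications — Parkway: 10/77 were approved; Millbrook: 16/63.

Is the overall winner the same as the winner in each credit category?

Prime: Parkway 673/1080 = 62.3%, Millbrook 652/910 = 71.6% → Millbrook
Near-prime: Parkway 185/360 = 51.4%, Millbrook 306/523 = 58.5% → Millbrook
Subprime: Parkway 10/77 = 13.0%, Millbrook 16/63 = 25.4% → Millbrook
Overall: Parkway 868/1517 = 57.2%, Millbrook 974/1496 = 65.1% → Millbrook
Millbrook wins overall and in every credit group — no reversal.

Yes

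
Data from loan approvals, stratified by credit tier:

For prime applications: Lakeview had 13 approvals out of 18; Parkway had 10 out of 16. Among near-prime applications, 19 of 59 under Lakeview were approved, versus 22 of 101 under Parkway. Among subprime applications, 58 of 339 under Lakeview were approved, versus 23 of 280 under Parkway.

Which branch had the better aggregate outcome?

Lakeview

Prime: Lakeview 13/18 = 72.2%, Parkway 10/16 = 62.5% → Lakeview
Near-prime: Lakeview 19/59 = 32.2%, Parkway 22/101 = 21.8% → Lakeview
Subprime: Lakeview 58/339 = 17.1%, Parkway 23/280 = 8.2% → Lakeview
Overall: Lakeview 90/416 = 21.6%, Parkway 55/397 = 13.9% → Lakeview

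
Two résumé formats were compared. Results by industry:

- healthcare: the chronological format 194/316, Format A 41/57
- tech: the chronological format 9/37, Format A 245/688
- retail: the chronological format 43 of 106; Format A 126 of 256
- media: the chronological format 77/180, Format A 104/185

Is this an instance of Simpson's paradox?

Healthcare: the chronological format 194/316 = 61.4%, Format A 41/57 = 71.9% → Format A
Tech: the chronological format 9/37 = 24.3%, Format A 245/688 = 35.6% → Format A
Retail: the chronological format 43/106 = 40.6%, Format A 126/256 = 49.2% → Format A
Media: the chronological format 77/180 = 42.8%, Format A 104/185 = 56.2% → Format A
Overall: the chronological format 323/639 = 50.5%, Format A 516/1186 = 43.5% → the chronological format
Format A wins each industry group but the chronological format wins overall — the comparison reverses. Format A's applications skew toward tech, which has a lower base rate.

Yes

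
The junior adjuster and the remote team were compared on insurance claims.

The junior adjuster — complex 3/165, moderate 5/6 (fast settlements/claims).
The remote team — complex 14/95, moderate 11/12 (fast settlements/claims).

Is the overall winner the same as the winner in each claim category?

Complex: the junior adjuster 3/165 = 1.8%, the remote team 14/95 = 14.7% → the remote team
Moderate: the junior adjuster 5/6 = 83.3%, the remote team 11/12 = 91.7% → the remote team
Overall: the junior adjuster 8/171 = 4.7%, the remote team 25/107 = 23.4% → the remote team
The remote team wins overall and in every claim group — no reversal.

Yes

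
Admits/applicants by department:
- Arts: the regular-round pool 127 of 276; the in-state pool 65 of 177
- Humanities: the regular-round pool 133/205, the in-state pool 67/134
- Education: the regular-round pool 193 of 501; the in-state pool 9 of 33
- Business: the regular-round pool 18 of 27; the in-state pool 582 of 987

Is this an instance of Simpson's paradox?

Arts: the regular-round pool 127/276 = 46.0%, the in-state pool 65/177 = 36.7% → the regular-round pool
Humanities: the regular-round pool 133/205 = 64.9%, the in-state pool 67/134 = 50.0% → the regular-round pool
Education: the regular-round pool 193/501 = 38.5%, the in-state pool 9/33 = 27.3% → the regular-round pool
Business: the regular-round pool 18/27 = 66.7%, the in-state pool 582/987 = 59.0% → the regular-round pool
Overall: the regular-round pool 471/1009 = 46.7%, the in-state pool 723/1331 = 54.3% → the in-state pool
The regular-round pool wins each department group but the in-state pool wins overall — the comparison reverses. The regular-round pool's applicants skew toward Education, which has a lower base rate.

Yes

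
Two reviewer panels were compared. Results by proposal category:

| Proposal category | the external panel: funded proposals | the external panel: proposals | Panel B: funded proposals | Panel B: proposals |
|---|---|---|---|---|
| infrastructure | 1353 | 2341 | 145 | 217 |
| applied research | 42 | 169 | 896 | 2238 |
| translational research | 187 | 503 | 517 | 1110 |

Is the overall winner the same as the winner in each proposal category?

Infrastructure: the external panel 1353/2341 = 57.8%, Panel B 145/217 = 66.8% → Panel B
Applied research: the external panel 42/169 = 24.9%, Panel B 896/2238 = 40.0% → Panel B
Translational research: the external panel 187/503 = 37.2%, Panel B 517/1110 = 46.6% → Panel B
Overall: the external panel 1582/3013 = 52.5%, Panel B 1558/3565 = 43.7% → the external panel
Panel B wins each proposal group but the external panel wins overall — the comparison reverses. Panel B's proposals skew toward applied research, which has a lower base rate.

No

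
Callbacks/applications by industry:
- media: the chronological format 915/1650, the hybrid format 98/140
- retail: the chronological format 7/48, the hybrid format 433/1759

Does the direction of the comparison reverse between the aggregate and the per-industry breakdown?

Media: the chronological format 915/1650 = 55.5%, the hybrid format 98/140 = 70.0% → the hybrid format
Retail: the chronological format 7/48 = 14.6%, the hybrid format 433/1759 = 24.6% → the hybrid format
Overall: the chronological format 922/1698 = 54.3%, the hybrid format 531/1899 = 28.0% → the chronological format
The hybrid format wins each industry group but the chronological format wins overall — the comparison reverses. The hybrid format's applications skew toward retail, which has a lower base rate.

Yes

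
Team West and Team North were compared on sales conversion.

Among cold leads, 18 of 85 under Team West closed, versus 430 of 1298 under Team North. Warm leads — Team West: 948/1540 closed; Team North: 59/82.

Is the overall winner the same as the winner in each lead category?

Cold: Team West 18/85 = 21.2%, Team North 430/1298 = 33.1% → Team North
Warm: Team West 948/1540 = 61.6%, Team North 59/82 = 72.0% → Team North
Overall: Team West 966/1625 = 59.4%, Team North 489/1380 = 35.4% → Team West
Team North wins each lead group but Team West wins overall — the comparison reverses. Team North's leads skew toward cold, which has a lower base rate.

No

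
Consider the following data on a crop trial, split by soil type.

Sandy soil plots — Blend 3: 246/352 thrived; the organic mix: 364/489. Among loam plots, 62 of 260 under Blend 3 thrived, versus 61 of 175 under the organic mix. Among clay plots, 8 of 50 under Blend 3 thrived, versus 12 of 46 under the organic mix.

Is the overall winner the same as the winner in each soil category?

Yes

Sandy soil: Blend 3 246/352 = 69.9%, the organic mix 364/489 = 74.4% → the organic mix
Loam: Blend 3 62/260 = 23.8%, the organic mix 61/175 = 34.9% → the organic mix
Clay: Blend 3 8/50 = 16.0%, the organic mix 12/46 = 26.1% → the organic mix
Overall: Blend 3 316/662 = 47.7%, the organic mix 437/710 = 61.5% → the organic mix
The organic mix wins overall and in every soil group — no reversal.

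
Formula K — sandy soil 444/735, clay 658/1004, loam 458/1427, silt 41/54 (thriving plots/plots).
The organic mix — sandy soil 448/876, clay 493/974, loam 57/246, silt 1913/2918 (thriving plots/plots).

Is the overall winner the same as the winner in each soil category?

Sandy soil: Formula K 444/735 = 60.4%, the organic mix 448/876 = 51.1% → Formula K
Clay: Formula K 658/1004 = 65.5%, the organic mix 493/974 = 50.6% → Formula K
Loam: Formula K 458/1427 = 32.1%, the organic mix 57/246 = 23.2% → Formula K
Silt: Formula K 41/54 = 75.9%, the organic mix 1913/2918 = 65.6% → Formula K
Overall: Formula K 1601/3220 = 49.7%, the organic mix 2911/5014 = 58.1% → the organic mix
Formula K wins each soil group but the organic mix wins overall — the comparison reverses. Formula K's plots skew toward loam, which has a lower base rate.

No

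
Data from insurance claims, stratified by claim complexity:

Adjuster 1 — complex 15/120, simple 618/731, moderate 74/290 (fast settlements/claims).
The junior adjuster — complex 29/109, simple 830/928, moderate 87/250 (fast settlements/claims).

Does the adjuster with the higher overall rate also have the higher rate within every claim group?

Complex: Adjuster 1 15/120 = 12.5%, the junior adjuster 29/109 = 26.6% → the junior adjuster
Simple: Adjuster 1 618/731 = 84.5%, the junior adjuster 830/928 = 89.4% → the junior adjuster
Moderate: Adjuster 1 74/290 = 25.5%, the junior adjuster 87/250 = 34.8% → the junior adjuster
Overall: Adjuster 1 707/1141 = 62.0%, the junior adjuster 946/1287 = 73.5% → the junior adjuster
The junior adjuster wins overall and in every claim group — no reversal.

Yes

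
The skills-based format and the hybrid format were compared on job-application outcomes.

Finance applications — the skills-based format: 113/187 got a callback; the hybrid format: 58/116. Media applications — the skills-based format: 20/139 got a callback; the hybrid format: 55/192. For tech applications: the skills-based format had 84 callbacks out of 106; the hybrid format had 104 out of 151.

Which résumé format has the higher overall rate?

Finance: the skills-based format 113/187 = 60.4%, the hybrid format 58/116 = 50.0% → the skills-based format
Media: the skills-based format 20/139 = 14.4%, the hybrid format 55/192 = 28.6% → the hybrid format
Tech: the skills-based format 84/106 = 79.2%, the hybrid format 104/151 = 68.9% → the skills-based format
Overall: the skills-based format 217/432 = 50.2%, the hybrid format 217/459 = 47.3% → the skills-based format
(Neither sweeps every industry group, but the skills-based format has the higher pooled rate.)

the skills-based format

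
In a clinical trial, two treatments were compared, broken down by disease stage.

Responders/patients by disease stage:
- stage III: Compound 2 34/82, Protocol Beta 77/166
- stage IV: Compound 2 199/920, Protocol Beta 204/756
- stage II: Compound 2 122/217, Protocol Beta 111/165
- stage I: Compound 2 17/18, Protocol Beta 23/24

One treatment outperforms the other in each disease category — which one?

Stage III: Compound 2 34/82 = 41.5%, Protocol Beta 77/166 = 46.4% → Protocol Beta
Stage IV: Compound 2 199/920 = 21.6%, Protocol Beta 204/756 = 27.0% → Protocol Beta
Stage II: Compound 2 122/217 = 56.2%, Protocol Beta 111/165 = 67.3% → Protocol Beta
Stage I: Compound 2 17/18 = 94.4%, Protocol Beta 23/24 = 95.8% → Protocol Beta
Protocol Beta has the higher rate in all 4 groups.

Protocol Beta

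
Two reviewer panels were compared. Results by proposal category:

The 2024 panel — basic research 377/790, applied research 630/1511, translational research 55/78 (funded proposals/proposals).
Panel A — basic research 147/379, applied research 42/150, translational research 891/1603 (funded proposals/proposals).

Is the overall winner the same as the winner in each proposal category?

No

Basic research: the 2024 panel 377/790 = 47.7%, Panel A 147/379 = 38.8% → the 2024 panel
Applied research: the 2024 panel 630/1511 = 41.7%, Panel A 42/150 = 28.0% → the 2024 panel
Translational research: the 2024 panel 55/78 = 70.5%, Panel A 891/1603 = 55.6% → the 2024 panel
Overall: the 2024 panel 1062/2379 = 44.6%, Panel A 1080/2132 = 50.7% → Panel A
The 2024 panel wins each proposal group but Panel A wins overall — the comparison reverses. The 2024 panel's proposals skew toward applied research, which has a lower base rate.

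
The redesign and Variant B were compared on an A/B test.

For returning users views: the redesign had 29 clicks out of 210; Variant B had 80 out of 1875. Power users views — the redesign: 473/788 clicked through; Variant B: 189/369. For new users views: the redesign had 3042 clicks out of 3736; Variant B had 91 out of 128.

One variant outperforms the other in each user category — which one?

the redesign

Returning users: the redesign 29/210 = 13.8%, Variant B 80/1875 = 4.3% → the redesign
Power users: the redesign 473/788 = 60.0%, Variant B 189/369 = 51.2% → the redesign
New users: the redesign 3042/3736 = 81.4%, Variant B 91/128 = 71.1% → the redesign
The redesign has the higher rate in all 3 groups.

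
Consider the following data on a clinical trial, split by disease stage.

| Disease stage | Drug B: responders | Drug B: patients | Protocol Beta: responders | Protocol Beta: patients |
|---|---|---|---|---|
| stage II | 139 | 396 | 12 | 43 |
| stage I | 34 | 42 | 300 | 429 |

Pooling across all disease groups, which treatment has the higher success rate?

Stage II: Drug B 139/396 = 35.1%, Protocol Beta 12/43 = 27.9% → Drug B
Stage I: Drug B 34/42 = 81.0%, Protocol Beta 300/429 = 69.9% → Drug B
Overall: Drug B 173/438 = 39.5%, Protocol Beta 312/472 = 66.1% → Protocol Beta
(Drug B wins every disease group but Protocol Beta wins overall — Drug B's patients skew toward the low-rate stage II group.)

Protocol Beta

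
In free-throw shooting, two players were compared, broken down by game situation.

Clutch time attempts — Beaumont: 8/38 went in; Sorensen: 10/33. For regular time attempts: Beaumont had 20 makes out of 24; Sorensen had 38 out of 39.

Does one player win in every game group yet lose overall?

No

Clutch time: Beaumont 8/38 = 21.1%, Sorensen 10/33 = 30.3% → Sorensen
Regular time: Beaumont 20/24 = 83.3%, Sorensen 38/39 = 97.4% → Sorensen
Overall: Beaumont 28/62 = 45.2%, Sorensen 48/72 = 66.7% → Sorensen
Sorensen wins overall and in every game group — no reversal.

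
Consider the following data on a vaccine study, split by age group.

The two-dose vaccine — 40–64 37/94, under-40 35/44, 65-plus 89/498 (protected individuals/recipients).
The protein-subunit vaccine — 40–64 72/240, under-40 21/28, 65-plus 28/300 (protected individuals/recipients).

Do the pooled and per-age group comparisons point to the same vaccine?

Yes

40–64: the two-dose vaccine 37/94 = 39.4%, the protein-subunit vaccine 72/240 = 30.0% → the two-dose vaccine
Under-40: the two-dose vaccine 35/44 = 79.5%, the protein-subunit vaccine 21/28 = 75.0% → the two-dose vaccine
65-plus: the two-dose vaccine 89/498 = 17.9%, the protein-subunit vaccine 28/300 = 9.3% → the two-dose vaccine
Overall: the two-dose vaccine 161/636 = 25.3%, the protein-subunit vaccine 121/568 = 21.3% → the two-dose vaccine
The two-dose vaccine wins overall and in every age group — no reversal.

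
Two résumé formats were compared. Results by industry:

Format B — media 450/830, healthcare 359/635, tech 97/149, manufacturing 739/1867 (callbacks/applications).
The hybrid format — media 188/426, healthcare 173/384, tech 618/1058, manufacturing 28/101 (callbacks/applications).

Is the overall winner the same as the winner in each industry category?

No

Media: Format B 450/830 = 54.2%, the hybrid format 188/426 = 44.1% → Format B
Healthcare: Format B 359/635 = 56.5%, the hybrid format 173/384 = 45.1% → Format B
Tech: Format B 97/149 = 65.1%, the hybrid format 618/1058 = 58.4% → Format B
Manufacturing: Format B 739/1867 = 39.6%, the hybrid format 28/101 = 27.7% → Format B
Overall: Format B 1645/3481 = 47.3%, the hybrid format 1007/1969 = 51.1% → the hybrid format
Format B wins each industry group but the hybrid format wins overall — the comparison reverses. Format B's applications skew toward manufacturing, which has a lower base rate.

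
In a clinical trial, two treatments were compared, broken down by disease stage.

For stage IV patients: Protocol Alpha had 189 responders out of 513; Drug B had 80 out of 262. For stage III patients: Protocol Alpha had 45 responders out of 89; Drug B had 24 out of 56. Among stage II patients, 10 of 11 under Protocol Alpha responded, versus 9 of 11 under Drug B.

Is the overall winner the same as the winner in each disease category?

Yes

Stage IV: Protocol Alpha 189/513 = 36.8%, Drug B 80/262 = 30.5% → Protocol Alpha
Stage III: Protocol Alpha 45/89 = 50.6%, Drug B 24/56 = 42.9% → Protocol Alpha
Stage II: Protocol Alpha 10/11 = 90.9%, Drug B 9/11 = 81.8% → Protocol Alpha
Overall: Protocol Alpha 244/613 = 39.8%, Drug B 113/329 = 34.3% → Protocol Alpha
Protocol Alpha wins overall and in every disease group — no reversal.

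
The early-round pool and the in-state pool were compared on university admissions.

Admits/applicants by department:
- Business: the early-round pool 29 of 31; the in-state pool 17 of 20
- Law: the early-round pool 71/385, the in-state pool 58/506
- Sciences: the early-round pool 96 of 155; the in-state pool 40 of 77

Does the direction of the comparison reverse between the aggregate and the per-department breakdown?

Business: the early-round pool 29/31 = 93.5%, the in-state pool 17/20 = 85.0% → the early-round pool
Law: the early-round pool 71/385 = 18.4%, the in-state pool 58/506 = 11.5% → the early-round pool
Sciences: the early-round pool 96/155 = 61.9%, the in-state pool 40/77 = 51.9% → the early-round pool
Overall: the early-round pool 196/571 = 34.3%, the in-state pool 115/603 = 19.1% → the early-round pool
The early-round pool wins overall and in every department group — no reversal.

No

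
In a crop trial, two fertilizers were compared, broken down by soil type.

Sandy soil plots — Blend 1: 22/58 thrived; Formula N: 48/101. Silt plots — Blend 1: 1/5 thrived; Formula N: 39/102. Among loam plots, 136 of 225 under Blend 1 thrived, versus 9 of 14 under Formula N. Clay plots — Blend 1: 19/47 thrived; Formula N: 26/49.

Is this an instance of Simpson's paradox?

Yes

Sandy soil: Blend 1 22/58 = 37.9%, Formula N 48/101 = 47.5% → Formula N
Silt: Blend 1 1/5 = 20.0%, Formula N 39/102 = 38.2% → Formula N
Loam: Blend 1 136/225 = 60.4%, Formula N 9/14 = 64.3% → Formula N
Clay: Blend 1 19/47 = 40.4%, Formula N 26/49 = 53.1% → Formula N
Overall: Blend 1 178/335 = 53.1%, Formula N 122/266 = 45.9% → Blend 1
Formula N wins each soil group but Blend 1 wins overall — the comparison reverses. Formula N's plots skew toward silt, which has a lower base rate.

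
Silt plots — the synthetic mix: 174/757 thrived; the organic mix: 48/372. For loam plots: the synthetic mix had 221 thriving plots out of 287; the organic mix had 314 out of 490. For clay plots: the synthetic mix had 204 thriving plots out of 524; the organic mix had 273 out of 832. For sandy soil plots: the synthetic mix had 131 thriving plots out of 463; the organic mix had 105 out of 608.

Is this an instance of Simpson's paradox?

Silt: the synthetic mix 174/757 = 23.0%, the organic mix 48/372 = 12.9% → the synthetic mix
Loam: the synthetic mix 221/287 = 77.0%, the organic mix 314/490 = 64.1% → the synthetic mix
Clay: the synthetic mix 204/524 = 38.9%, the organic mix 273/832 = 32.8% → the synthetic mix
Sandy soil: the synthetic mix 131/463 = 28.3%, the organic mix 105/608 = 17.3% → the synthetic mix
Overall: the synthetic mix 730/2031 = 35.9%, the organic mix 740/2302 = 32.1% → the synthetic mix
The synthetic mix wins overall and in every soil group — no reversal.

No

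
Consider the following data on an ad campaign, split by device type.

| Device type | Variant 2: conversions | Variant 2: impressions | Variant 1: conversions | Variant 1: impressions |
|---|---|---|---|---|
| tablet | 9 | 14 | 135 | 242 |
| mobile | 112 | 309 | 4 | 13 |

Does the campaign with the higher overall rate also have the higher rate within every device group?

No

Tablet: Variant 2 9/14 = 64.3%, Variant 1 135/242 = 55.8% → Variant 2
Mobile: Variant 2 112/309 = 36.2%, Variant 1 4/13 = 30.8% → Variant 2
Overall: Variant 2 121/323 = 37.5%, Variant 1 139/255 = 54.5% → Variant 1
Variant 2 wins each device group but Variant 1 wins overall — the comparison reverses. Variant 2's impressions skew toward mobile, which has a lower base rate.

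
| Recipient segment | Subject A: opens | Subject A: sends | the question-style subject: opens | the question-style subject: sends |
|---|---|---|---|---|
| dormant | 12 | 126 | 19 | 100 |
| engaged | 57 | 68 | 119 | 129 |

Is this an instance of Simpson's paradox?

Dormant: Subject A 12/126 = 9.5%, the question-style subject 19/100 = 19.0% → the question-style subject
Engaged: Subject A 57/68 = 83.8%, the question-style subject 119/129 = 92.2% → the question-style subject
Overall: Subject A 69/194 = 35.6%, the question-style subject 138/229 = 60.3% → the question-style subject
The question-style subject wins overall and in every recipient group — no reversal.

No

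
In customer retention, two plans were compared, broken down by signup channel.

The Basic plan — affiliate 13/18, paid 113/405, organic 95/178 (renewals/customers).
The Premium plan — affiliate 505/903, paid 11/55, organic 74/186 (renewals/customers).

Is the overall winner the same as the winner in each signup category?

Affiliate: the Basic plan 13/18 = 72.2%, the Premium plan 505/903 = 55.9% → the Basic plan
Paid: the Basic plan 113/405 = 27.9%, the Premium plan 11/55 = 20.0% → the Basic plan
Organic: the Basic plan 95/178 = 53.4%, the Premium plan 74/186 = 39.8% → the Basic plan
Overall: the Basic plan 221/601 = 36.8%, the Premium plan 590/1144 = 51.6% → the Premium plan
The Basic plan wins each signup group but the Premium plan wins overall — the comparison reverses. The Basic plan's customers skew toward paid, which has a lower base rate.

No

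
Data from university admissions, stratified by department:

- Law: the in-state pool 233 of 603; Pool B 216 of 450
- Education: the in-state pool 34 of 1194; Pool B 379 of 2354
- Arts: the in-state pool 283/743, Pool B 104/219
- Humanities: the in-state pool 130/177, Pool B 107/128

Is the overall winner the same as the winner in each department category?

Yes

Law: the in-state pool 233/603 = 38.6%, Pool B 216/450 = 48.0% → Pool B
Education: the in-state pool 34/1194 = 2.8%, Pool B 379/2354 = 16.1% → Pool B
Arts: the in-state pool 283/743 = 38.1%, Pool B 104/219 = 47.5% → Pool B
Humanities: the in-state pool 130/177 = 73.4%, Pool B 107/128 = 83.6% → Pool B
Overall: the in-state pool 680/2717 = 25.0%, Pool B 806/3151 = 25.6% → Pool B
Pool B wins overall and in every department group — no reversal.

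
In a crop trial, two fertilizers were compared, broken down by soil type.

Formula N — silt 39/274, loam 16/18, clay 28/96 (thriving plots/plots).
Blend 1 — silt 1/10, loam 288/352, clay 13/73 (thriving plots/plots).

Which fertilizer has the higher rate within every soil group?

Silt: Formula N 39/274 = 14.2%, Blend 1 1/10 = 10.0% → Formula N
Loam: Formula N 16/18 = 88.9%, Blend 1 288/352 = 81.8% → Formula N
Clay: Formula N 28/96 = 29.2%, Blend 1 13/73 = 17.8% → Formula N
Formula N has the higher rate in all 3 groups.

Formula N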